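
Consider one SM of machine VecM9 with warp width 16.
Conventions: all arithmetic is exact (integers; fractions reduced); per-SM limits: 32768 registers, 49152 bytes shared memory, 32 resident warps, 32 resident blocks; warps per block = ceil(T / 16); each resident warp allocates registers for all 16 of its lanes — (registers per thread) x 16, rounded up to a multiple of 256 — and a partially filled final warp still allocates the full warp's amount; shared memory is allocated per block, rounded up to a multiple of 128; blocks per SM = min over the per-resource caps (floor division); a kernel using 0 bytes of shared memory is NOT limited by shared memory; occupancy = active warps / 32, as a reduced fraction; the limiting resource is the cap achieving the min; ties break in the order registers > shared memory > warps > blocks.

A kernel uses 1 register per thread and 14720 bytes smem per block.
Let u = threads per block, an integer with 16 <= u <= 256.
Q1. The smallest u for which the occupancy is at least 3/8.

Answer: u = 49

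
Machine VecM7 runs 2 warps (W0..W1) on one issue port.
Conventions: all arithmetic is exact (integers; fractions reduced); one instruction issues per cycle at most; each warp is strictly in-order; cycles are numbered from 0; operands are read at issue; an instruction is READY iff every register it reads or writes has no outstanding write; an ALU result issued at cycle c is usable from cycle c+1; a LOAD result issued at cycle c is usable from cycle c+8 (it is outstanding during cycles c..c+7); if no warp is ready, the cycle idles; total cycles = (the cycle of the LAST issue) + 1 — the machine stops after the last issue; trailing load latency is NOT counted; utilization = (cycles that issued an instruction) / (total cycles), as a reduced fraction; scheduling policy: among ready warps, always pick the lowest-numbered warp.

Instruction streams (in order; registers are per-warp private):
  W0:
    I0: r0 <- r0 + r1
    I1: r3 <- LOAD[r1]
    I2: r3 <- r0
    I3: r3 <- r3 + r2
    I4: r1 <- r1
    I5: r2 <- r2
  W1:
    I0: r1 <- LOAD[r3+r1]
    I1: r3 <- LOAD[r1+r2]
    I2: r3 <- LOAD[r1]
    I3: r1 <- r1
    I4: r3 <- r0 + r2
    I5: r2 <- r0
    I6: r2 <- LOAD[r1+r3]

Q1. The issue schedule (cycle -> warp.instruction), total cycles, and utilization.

cycle 0: W0.I0
cycle 1: W0.I1
cycle 2: W1.I0
cycle 3: idle
cycle 4: idle
cycle 5: idle
cycle 6: idle
cycle 7: idle
cycle 8: idle
cycle 9: W0.I2
cycle 10: W0.I3
cycle 11: W0.I4
cycle 12: W0.I5
cycle 13: W1.I1
cycle 14: idle
cycle 15: idle
cycle 16: idle
cycle 17: idle
cycle 18: idle
cycle 19: idle
cycle 20: idle
cycle 21: W1.I2
cycle 22: W1.I3
cycle 23: idle
cycle 24: idle
cycle 25: idle
cycle 26: idle
cycle 27: idle
cycle 28: idle
cycle 29: W1.I4
cycle 30: W1.I5
cycle 31: W1.I6

Answer: 32 cycles, utilization 13/32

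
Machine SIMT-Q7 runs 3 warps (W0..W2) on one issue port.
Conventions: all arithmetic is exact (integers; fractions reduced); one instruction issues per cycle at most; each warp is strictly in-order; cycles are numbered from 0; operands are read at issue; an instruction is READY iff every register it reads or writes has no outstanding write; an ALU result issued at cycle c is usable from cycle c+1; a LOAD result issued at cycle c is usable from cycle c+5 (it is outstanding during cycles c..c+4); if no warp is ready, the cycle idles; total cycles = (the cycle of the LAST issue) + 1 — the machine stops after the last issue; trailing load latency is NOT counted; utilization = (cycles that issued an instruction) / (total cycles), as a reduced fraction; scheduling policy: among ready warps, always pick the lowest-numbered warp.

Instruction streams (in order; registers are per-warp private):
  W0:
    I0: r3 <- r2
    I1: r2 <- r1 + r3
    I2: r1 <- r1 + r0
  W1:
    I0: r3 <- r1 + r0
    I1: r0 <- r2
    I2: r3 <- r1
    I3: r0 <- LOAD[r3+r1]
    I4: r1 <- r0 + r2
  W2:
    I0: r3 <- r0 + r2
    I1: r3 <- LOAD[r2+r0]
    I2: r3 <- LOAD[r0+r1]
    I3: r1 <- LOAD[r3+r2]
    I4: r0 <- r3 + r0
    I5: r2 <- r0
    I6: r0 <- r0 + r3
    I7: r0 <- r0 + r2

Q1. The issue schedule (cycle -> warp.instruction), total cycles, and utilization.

cycle 0: W0.I0
cycle 1: W0.I1
cycle 2: W0.I2
cycle 3: W1.I0
cycle 4: W1.I1
cycle 5: W1.I2
cycle 6: W1.I3
cycle 7: W2.I0
cycle 8: W2.I1
cycle 9: idle
cycle 10: idle
cycle 11: W1.I4
cycle 12: idle
cycle 13: W2.I2
cycle 14: idle
cycle 15: idle
cycle 16: idle
cycle 17: idle
cycle 18: W2.I3
cycle 19: W2.I4
cycle 20: W2.I5
cycle 21: W2.I6
cycle 22: W2.I7

Answer: 23 cycles, utilization 16/23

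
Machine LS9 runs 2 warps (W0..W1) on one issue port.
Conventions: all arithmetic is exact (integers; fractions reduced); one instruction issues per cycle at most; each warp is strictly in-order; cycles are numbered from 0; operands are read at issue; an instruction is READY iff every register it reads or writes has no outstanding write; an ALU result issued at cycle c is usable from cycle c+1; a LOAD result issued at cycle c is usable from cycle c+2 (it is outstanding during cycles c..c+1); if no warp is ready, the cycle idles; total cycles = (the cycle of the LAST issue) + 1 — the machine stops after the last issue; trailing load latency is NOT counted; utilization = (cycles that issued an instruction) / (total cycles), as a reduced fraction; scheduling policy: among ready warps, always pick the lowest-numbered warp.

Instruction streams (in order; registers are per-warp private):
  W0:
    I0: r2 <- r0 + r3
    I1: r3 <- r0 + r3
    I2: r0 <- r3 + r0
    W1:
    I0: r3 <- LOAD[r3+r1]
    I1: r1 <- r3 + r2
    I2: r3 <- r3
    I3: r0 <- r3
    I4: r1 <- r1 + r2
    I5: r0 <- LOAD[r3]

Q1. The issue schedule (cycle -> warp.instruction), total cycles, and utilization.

cycle 0: W0.I0
cycle 1: W0.I1
cycle 2: W0.I2
cycle 3: W1.I0
cycle 4: idle
cycle 5: W1.I1
cycle 6: W1.I2
cycle 7: W1.I3
cycle 8: W1.I4
cycle 9: W1.I5

Answer: 10 cycles, utilization 9/10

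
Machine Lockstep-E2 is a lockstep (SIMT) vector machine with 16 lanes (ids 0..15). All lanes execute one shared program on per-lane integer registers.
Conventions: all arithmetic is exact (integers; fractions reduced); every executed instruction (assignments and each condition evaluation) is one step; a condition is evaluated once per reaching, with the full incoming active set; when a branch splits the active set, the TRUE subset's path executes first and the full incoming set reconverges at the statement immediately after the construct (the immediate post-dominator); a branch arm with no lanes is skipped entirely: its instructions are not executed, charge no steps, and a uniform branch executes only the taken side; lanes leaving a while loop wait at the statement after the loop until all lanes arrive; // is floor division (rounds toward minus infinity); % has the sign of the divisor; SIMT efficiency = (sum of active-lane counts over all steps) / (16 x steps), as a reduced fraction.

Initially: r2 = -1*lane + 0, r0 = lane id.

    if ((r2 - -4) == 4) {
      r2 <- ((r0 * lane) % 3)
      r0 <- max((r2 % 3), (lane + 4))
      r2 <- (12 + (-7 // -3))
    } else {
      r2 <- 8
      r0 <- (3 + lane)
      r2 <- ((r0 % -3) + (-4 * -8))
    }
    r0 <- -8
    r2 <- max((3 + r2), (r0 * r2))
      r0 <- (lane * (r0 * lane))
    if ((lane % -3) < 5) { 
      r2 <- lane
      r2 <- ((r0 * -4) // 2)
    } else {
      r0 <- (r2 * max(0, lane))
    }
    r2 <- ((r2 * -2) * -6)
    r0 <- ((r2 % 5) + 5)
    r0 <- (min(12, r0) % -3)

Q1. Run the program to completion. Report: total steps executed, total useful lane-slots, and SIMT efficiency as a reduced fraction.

Answer: 16 steps, 208 useful, 13/16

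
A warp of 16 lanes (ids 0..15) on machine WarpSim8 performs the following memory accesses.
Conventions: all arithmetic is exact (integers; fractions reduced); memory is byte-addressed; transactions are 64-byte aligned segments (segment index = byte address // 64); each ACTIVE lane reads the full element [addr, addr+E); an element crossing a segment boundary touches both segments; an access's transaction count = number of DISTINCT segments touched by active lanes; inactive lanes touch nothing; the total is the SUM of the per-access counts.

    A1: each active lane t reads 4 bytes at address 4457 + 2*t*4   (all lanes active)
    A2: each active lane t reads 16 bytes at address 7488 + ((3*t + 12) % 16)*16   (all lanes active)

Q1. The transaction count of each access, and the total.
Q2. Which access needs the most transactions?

A1: 3 transactions
A2: 4 transactions

Answer: 3,4; total 7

Answer: A2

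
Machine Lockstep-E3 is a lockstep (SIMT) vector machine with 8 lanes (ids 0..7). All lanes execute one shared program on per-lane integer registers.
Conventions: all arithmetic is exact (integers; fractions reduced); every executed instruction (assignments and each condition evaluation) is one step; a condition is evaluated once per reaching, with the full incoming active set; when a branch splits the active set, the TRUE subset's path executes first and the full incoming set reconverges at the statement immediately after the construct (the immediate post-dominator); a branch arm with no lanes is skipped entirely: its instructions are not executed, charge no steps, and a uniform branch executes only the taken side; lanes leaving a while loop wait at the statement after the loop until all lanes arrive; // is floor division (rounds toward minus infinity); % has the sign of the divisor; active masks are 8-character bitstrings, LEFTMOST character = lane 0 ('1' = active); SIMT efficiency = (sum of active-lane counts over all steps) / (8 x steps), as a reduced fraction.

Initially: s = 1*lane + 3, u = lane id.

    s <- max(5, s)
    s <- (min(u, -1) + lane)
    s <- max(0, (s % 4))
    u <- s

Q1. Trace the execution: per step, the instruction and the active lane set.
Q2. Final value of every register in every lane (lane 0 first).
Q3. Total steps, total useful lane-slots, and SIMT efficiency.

step 0: s <- max(5, s)               11111111
step 1: s <- (min(u, -1) + lane)     11111111
step 2: s <- max(0, (s % 4))         11111111
step 3: u <- s                       11111111

Answer: 4 steps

s: 3,0,1,2,3,0,1,2
u: 3,0,1,2,3,0,1,2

steps = 4; useful = 32; efficiency = 32/32 = 1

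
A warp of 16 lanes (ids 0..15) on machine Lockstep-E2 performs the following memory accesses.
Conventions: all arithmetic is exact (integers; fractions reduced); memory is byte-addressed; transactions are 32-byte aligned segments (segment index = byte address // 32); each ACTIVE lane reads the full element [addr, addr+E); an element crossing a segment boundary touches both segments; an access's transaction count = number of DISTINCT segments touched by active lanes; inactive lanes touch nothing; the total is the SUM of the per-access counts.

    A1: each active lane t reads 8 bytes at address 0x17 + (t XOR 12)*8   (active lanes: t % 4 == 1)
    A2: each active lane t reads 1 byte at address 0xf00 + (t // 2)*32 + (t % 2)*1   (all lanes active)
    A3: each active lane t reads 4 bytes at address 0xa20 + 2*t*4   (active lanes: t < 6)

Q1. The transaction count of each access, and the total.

A1: 5 transactions
A2: 8 transactions
A3: 2 transactions

Answer: 5,8,2; total 15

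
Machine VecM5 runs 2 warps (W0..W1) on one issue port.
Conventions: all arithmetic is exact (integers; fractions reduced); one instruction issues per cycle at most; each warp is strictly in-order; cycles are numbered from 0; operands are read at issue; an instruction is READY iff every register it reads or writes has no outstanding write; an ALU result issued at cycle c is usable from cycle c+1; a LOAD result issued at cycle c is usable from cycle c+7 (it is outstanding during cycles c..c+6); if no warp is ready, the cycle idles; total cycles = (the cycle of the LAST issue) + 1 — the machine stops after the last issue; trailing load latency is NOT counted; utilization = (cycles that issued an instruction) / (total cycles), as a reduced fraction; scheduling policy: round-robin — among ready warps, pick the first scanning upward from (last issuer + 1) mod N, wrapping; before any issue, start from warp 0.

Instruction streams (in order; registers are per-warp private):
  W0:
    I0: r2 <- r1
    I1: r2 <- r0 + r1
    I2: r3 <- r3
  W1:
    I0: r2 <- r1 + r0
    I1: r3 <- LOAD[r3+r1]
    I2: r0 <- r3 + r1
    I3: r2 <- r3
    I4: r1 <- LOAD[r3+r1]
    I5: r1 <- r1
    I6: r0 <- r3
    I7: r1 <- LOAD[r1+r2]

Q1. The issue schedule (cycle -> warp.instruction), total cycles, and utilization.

cycle 0: W0.I0
cycle 1: W1.I0
cycle 2: W0.I1
cycle 3: W1.I1
cycle 4: W0.I2
cycle 5: idle
cycle 6: idle
cycle 7: idle
cycle 8: idle
cycle 9: idle
cycle 10: W1.I2
cycle 11: W1.I3
cycle 12: W1.I4
cycle 13: idle
cycle 14: idle
cycle 15: idle
cycle 16: idle
cycle 17: idle
cycle 18: idle
cycle 19: W1.I5
cycle 20: W1.I6
cycle 21: W1.I7

Answer: 22 cycles, utilization 1/2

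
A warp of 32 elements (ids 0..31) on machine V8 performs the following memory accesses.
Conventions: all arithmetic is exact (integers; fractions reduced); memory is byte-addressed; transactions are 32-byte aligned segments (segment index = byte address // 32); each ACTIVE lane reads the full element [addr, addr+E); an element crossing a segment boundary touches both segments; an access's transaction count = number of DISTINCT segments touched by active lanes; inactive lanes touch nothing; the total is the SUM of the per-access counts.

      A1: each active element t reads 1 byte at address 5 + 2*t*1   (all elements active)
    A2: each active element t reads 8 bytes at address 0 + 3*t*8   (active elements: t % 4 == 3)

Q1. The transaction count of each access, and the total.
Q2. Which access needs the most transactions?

A1: 3 transactions
A2: 8 transactions

Answer: 3,8; total 11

Answer: A2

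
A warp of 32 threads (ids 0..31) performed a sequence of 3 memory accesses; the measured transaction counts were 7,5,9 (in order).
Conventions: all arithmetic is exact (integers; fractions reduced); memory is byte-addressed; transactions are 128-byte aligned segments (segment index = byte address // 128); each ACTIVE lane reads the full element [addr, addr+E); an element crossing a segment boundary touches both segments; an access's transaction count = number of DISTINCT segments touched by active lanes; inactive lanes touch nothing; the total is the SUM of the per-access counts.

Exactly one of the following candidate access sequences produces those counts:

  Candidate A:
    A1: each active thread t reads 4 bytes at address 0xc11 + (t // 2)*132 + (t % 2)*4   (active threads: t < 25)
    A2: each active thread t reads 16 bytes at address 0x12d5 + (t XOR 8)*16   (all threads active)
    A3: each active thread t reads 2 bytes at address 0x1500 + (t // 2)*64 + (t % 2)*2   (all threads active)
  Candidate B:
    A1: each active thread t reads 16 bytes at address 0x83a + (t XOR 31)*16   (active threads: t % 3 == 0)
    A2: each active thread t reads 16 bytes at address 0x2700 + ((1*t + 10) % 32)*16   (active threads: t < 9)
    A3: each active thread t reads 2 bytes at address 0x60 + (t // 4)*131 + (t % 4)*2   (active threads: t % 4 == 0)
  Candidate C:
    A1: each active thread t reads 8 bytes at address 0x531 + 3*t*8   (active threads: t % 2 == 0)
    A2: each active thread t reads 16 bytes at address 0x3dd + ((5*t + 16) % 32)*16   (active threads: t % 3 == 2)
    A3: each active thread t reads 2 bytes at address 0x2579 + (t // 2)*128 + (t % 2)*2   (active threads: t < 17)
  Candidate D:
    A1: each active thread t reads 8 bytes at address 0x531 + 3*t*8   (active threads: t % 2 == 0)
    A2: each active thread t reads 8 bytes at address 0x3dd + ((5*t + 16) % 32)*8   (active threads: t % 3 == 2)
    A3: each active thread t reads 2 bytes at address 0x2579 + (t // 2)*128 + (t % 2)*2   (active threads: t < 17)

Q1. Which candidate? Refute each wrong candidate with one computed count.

A: A1 gives 13 transactions, not 7
B: A1 gives 5 transactions, not 7
D: A2 gives 3 transactions, not 5
C: all counts match (7,5,9)

Answer: C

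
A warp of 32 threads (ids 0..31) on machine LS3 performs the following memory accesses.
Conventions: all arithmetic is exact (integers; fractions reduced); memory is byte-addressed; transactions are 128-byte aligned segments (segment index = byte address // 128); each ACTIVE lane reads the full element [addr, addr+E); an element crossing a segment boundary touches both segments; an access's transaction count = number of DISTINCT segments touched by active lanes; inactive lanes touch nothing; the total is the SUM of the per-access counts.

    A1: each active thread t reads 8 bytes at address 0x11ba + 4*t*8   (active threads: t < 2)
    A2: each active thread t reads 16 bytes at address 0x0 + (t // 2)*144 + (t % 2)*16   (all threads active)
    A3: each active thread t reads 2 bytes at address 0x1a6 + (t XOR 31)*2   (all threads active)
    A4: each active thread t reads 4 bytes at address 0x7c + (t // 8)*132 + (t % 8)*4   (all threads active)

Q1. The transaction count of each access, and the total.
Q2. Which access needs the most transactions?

A1: 1 transaction
A2: 18 transactions
A3: 1 transaction
A4: 5 transactions

Answer: 1,18,1,5; total 25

Answer: A2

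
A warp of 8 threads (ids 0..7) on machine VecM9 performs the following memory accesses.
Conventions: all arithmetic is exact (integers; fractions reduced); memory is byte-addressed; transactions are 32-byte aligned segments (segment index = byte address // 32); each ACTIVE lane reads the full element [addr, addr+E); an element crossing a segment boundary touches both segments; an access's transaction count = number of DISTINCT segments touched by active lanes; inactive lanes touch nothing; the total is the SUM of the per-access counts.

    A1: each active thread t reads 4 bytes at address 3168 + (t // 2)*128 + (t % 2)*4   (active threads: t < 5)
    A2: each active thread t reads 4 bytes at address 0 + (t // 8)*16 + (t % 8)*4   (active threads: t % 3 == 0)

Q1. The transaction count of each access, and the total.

A1: 3 transactions
A2: 1 transaction

Answer: 3,1; total 4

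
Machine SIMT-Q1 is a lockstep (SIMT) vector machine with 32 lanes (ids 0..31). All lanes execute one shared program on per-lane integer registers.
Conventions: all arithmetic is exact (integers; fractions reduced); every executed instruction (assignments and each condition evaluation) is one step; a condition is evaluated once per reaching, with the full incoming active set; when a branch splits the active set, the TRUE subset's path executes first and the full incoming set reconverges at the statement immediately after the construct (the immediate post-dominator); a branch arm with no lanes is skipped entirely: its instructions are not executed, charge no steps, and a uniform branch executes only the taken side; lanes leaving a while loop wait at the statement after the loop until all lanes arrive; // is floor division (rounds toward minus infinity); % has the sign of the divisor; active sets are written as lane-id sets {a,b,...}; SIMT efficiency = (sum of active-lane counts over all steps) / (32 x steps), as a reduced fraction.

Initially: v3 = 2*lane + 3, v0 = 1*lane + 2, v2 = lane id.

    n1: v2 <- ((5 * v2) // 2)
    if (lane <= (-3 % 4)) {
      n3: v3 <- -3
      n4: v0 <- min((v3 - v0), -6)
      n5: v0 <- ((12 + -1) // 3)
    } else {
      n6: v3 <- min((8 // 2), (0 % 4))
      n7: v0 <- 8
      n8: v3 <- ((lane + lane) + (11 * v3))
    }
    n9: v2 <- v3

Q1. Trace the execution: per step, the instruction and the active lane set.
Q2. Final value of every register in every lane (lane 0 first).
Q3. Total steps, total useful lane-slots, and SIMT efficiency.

step 0: v2 <- ((5 * v2) // 2)        {0,1,2,3,4,5,6,7,8,9,10,11,12,13,14,15,16,17,18,19,20,21,22,23,24,25,26,27,28,29,30,31}
step 1: eval (lane <= (-3 % 4))      {0,1,2,3,4,5,6,7,8,9,10,11,12,13,14,15,16,17,18,19,20,21,22,23,24,25,26,27,28,29,30,31}
step 2: v3 <- -3                     {0,1}
step 3: v0 <- min((v3 - v0), -6)     {0,1}
step 4: v0 <- ((12 + -1) // 3)       {0,1}
step 5: v3 <- min((8 // 2), (0 % 4)) {2,3,4,5,6,7,8,9,10,11,12,13,14,15,16,17,18,19,20,21,22,23,24,25,26,27,28,29,30,31}
step 6: v0 <- 8                      {2,3,4,5,6,7,8,9,10,11,12,13,14,15,16,17,18,19,20,21,22,23,24,25,26,27,28,29,30,31}
step 7: v3 <- ((lane + lane) + (11 * v3)) {2,3,4,5,6,7,8,9,10,11,12,13,14,15,16,17,18,19,20,21,22,23,24,25,26,27,28,29,30,31}
step 8: v2 <- v3                     {0,1,2,3,4,5,6,7,8,9,10,11,12,13,14,15,16,17,18,19,20,21,22,23,24,25,26,27,28,29,30,31}

Answer: 9 steps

v3: -3,-3,4,6,8,10,12,14,16,18,20,22,24,26,28,30,32,34,36,38,40,42,44,46,48,50,52,54,56,58,60,62
v0: 3,3,8,8,8,8,8,8,8,8,8,8,8,8,8,8,8,8,8,8,8,8,8,8,8,8,8,8,8,8,8,8
v2: -3,-3,4,6,8,10,12,14,16,18,20,22,24,26,28,30,32,34,36,38,40,42,44,46,48,50,52,54,56,58,60,62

steps = 9; useful = 192; efficiency = 192/288 = 2/3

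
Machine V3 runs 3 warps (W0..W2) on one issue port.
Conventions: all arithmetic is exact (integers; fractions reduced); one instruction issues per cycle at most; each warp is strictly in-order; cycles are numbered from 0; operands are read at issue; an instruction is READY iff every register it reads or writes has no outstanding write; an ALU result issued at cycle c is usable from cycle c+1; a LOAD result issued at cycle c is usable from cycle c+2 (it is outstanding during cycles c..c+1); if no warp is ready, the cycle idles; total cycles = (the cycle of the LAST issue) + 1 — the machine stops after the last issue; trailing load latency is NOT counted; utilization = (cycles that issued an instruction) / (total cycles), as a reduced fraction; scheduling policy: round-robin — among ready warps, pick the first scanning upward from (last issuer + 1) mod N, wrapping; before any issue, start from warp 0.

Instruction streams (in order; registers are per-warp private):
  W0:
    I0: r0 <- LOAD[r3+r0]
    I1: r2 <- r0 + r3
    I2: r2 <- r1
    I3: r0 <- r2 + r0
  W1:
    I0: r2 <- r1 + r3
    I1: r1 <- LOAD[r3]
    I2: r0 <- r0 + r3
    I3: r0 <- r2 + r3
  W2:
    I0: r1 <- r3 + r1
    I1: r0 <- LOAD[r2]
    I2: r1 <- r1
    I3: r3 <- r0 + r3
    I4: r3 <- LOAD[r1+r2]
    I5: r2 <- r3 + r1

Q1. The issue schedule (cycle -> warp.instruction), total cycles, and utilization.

cycle 0: W0.I0
cycle 1: W1.I0
cycle 2: W2.I0
cycle 3: W0.I1
cycle 4: W1.I1
cycle 5: W2.I1
cycle 6: W0.I2
cycle 7: W1.I2
cycle 8: W2.I2
cycle 9: W0.I3
cycle 10: W1.I3
cycle 11: W2.I3
cycle 12: W2.I4
cycle 13: idle
cycle 14: W2.I5

Answer: 15 cycles, utilization 14/15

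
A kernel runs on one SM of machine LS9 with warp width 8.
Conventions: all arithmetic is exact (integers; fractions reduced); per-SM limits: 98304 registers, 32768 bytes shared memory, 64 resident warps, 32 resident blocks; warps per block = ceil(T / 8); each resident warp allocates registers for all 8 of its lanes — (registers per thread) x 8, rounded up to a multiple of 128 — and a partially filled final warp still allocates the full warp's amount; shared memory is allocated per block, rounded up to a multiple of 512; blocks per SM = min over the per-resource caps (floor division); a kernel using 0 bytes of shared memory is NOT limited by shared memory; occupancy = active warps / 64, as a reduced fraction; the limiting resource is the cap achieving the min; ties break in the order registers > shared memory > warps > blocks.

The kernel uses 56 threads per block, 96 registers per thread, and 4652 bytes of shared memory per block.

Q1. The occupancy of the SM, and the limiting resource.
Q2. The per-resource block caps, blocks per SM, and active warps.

Answer: occupancy 21/32, limited by shared memory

registers: 18 blocks
shared memory: 6 blocks
warps: 9 blocks
blocks: 32 blocks

Answer: 6 blocks, 42 active warps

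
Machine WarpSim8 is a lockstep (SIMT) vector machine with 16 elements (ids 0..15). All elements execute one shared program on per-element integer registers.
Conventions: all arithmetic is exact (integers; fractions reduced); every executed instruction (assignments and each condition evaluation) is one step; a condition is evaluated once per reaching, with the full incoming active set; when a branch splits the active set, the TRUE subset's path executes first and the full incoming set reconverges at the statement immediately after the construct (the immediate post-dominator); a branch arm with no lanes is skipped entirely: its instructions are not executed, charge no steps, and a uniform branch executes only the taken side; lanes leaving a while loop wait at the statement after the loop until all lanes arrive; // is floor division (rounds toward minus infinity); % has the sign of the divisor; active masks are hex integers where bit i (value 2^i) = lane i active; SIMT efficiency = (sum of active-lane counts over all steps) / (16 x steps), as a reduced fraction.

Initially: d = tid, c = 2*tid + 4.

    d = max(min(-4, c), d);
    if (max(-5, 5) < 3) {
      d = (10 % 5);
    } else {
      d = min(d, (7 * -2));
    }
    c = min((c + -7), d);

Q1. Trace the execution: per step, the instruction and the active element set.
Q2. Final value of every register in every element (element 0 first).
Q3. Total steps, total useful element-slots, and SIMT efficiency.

step 0: d <- max(min(-4, c), d)      0xffff
step 1: eval (max(-5, 5) < 3)        0xffff
step 2: d <- min(d, (7 * -2))        0xffff
step 3: c <- min((c + -7), d)        0xffff

Answer: 4 steps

d: -14,-14,-14,-14,-14,-14,-14,-14,-14,-14,-14,-14,-14,-14,-14,-14
c: -14,-14,-14,-14,-14,-14,-14,-14,-14,-14,-14,-14,-14,-14,-14,-14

steps = 4; useful = 64; efficiency = 64/64 = 1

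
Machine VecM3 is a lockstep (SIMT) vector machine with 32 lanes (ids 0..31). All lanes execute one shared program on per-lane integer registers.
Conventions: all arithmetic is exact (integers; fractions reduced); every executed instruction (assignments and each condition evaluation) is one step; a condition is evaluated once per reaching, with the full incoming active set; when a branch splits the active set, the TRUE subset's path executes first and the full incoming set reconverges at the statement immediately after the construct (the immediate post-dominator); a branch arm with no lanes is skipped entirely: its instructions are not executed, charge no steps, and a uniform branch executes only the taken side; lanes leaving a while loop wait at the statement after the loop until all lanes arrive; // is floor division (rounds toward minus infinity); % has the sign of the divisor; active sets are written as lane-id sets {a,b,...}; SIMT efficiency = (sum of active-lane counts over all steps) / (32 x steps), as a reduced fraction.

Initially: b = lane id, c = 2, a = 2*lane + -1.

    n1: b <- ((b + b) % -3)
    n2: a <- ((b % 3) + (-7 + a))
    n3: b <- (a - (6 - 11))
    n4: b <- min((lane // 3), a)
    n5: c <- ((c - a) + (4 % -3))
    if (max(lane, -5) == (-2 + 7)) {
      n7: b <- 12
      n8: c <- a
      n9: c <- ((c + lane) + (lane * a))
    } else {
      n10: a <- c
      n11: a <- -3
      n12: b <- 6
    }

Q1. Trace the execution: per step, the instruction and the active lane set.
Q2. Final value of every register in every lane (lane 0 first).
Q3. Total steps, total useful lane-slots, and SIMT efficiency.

step 0: b <- ((b + b) % -3)          {0,1,2,3,4,5,6,7,8,9,10,11,12,13,14,15,16,17,18,19,20,21,22,23,24,25,26,27,28,29,30,31}
step 1: a <- ((b % 3) + (-7 + a))    {0,1,2,3,4,5,6,7,8,9,10,11,12,13,14,15,16,17,18,19,20,21,22,23,24,25,26,27,28,29,30,31}
step 2: b <- (a - (6 - 11))          {0,1,2,3,4,5,6,7,8,9,10,11,12,13,14,15,16,17,18,19,20,21,22,23,24,25,26,27,28,29,30,31}
step 3: b <- min((lane // 3), a)     {0,1,2,3,4,5,6,7,8,9,10,11,12,13,14,15,16,17,18,19,20,21,22,23,24,25,26,27,28,29,30,31}
step 4: c <- ((c - a) + (4 % -3))    {0,1,2,3,4,5,6,7,8,9,10,11,12,13,14,15,16,17,18,19,20,21,22,23,24,25,26,27,28,29,30,31}
step 5: eval (max(lane, -5) == (-2 + 7)) {0,1,2,3,4,5,6,7,8,9,10,11,12,13,14,15,16,17,18,19,20,21,22,23,24,25,26,27,28,29,30,31}
step 6: b <- 12                      {5}
step 7: c <- a                       {5}
step 8: c <- ((c + lane) + (lane * a)) {5}
step 9: a <- c                       {0,1,2,3,4,6,7,8,9,10,11,12,13,14,15,16,17,18,19,20,21,22,23,24,25,26,27,28,29,30,31}
step 10: a <- -3                      {0,1,2,3,4,6,7,8,9,10,11,12,13,14,15,16,17,18,19,20,21,22,23,24,25,26,27,28,29,30,31}
step 11: b <- 6                       {0,1,2,3,4,6,7,8,9,10,11,12,13,14,15,16,17,18,19,20,21,22,23,24,25,26,27,28,29,30,31}

Answer: 12 steps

b: 6,6,6,6,6,12,6,6,6,6,6,6,6,6,6,6,6,6,6,6,6,6,6,6,6,6,6,6,6,6,6,6
c: 8,4,3,2,-2,23,-4,-8,-9,-10,-14,-15,-16,-20,-21,-22,-26,-27,-28,-32,-33,-34,-38,-39,-40,-44,-45,-46,-50,-51,-52,-56
a: -3,-3,-3,-3,-3,3,-3,-3,-3,-3,-3,-3,-3,-3,-3,-3,-3,-3,-3,-3,-3,-3,-3,-3,-3,-3,-3,-3,-3,-3,-3,-3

steps = 12; useful = 288; efficiency = 288/384 = 3/4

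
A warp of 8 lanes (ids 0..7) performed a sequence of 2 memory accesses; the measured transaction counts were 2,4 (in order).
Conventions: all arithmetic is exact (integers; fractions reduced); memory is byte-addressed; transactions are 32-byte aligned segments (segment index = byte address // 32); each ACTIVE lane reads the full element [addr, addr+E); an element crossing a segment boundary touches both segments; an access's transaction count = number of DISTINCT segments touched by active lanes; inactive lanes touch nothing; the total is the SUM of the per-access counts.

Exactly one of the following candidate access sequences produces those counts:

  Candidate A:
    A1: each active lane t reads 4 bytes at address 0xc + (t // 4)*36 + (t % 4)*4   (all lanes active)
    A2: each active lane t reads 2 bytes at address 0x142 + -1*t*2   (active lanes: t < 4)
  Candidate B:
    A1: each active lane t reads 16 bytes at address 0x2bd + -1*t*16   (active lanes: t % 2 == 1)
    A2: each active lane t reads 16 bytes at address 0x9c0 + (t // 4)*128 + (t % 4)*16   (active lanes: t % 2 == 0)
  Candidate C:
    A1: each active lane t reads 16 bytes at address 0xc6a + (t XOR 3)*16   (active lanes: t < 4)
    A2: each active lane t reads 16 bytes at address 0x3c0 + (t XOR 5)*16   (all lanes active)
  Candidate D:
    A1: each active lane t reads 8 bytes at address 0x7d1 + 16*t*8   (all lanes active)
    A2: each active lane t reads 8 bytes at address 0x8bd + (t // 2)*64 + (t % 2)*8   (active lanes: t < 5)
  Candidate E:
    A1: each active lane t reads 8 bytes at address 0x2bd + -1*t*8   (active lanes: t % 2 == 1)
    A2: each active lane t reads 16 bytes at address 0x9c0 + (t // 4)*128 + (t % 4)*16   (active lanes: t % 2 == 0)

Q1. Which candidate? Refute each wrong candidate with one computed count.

A: A2 gives 2 transactions, not 4
B: A1 gives 4 transactions, not 2
C: A1 gives 3 transactions, not 2
D: A1 gives 8 transactions, not 2
E: all counts match (2,4)

Answer: E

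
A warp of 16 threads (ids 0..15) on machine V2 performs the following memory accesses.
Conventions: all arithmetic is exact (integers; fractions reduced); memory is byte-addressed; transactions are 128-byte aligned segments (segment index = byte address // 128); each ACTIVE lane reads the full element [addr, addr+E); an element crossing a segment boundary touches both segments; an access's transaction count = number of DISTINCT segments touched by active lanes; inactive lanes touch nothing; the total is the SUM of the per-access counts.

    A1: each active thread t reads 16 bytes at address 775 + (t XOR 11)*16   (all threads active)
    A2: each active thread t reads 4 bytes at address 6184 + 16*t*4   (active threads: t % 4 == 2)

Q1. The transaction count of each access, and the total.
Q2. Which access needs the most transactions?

A1: 3 transactions
A2: 4 transactions

Answer: 3,4; total 7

Answer: A2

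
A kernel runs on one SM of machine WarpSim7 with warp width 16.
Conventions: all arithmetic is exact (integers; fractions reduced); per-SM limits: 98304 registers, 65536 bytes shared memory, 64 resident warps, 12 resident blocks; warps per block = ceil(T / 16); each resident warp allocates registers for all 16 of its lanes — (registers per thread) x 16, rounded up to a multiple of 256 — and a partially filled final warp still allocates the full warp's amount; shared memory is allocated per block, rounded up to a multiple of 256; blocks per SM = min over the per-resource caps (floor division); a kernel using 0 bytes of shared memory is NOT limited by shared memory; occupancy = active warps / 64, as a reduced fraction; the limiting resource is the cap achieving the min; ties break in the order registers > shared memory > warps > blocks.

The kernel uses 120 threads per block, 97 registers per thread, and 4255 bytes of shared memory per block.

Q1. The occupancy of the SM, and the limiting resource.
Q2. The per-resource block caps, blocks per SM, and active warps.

Answer: occupancy 3/4, limited by registers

registers: 6 blocks
shared memory: 15 blocks
warps: 8 blocks
blocks: 12 blocks

Answer: 6 blocks, 48 active warps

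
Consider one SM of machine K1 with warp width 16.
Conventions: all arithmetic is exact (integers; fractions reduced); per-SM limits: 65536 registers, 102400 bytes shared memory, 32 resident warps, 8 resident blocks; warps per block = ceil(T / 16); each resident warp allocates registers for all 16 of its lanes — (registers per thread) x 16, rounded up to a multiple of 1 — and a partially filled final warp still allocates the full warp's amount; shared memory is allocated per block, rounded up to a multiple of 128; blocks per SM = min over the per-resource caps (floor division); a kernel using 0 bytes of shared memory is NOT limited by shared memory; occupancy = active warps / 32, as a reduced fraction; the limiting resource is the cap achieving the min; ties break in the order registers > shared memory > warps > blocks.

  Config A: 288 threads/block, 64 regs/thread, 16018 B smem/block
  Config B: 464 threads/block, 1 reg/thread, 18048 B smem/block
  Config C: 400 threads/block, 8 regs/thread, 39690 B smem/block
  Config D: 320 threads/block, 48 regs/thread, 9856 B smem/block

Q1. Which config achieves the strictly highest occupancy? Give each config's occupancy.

occupancies: A 9/16, B 29/32, C 25/32, D 5/8

Answer: B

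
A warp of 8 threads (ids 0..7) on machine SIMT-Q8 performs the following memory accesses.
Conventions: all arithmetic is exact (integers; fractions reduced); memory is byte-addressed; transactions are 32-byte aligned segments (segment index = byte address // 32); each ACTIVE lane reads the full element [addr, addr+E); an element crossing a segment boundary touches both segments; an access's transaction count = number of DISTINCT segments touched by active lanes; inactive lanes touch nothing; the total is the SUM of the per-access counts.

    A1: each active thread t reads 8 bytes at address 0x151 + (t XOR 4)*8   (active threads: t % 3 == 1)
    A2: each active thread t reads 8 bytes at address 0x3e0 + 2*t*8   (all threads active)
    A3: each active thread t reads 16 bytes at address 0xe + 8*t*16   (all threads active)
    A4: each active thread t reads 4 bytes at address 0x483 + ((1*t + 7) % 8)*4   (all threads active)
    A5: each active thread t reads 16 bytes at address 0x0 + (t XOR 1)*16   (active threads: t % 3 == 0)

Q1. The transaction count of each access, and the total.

A1: 3 transactions
A2: 4 transactions
A3: 8 transactions
A4: 2 transactions
A5: 3 transactions

Answer: 3,4,8,2,3; total 20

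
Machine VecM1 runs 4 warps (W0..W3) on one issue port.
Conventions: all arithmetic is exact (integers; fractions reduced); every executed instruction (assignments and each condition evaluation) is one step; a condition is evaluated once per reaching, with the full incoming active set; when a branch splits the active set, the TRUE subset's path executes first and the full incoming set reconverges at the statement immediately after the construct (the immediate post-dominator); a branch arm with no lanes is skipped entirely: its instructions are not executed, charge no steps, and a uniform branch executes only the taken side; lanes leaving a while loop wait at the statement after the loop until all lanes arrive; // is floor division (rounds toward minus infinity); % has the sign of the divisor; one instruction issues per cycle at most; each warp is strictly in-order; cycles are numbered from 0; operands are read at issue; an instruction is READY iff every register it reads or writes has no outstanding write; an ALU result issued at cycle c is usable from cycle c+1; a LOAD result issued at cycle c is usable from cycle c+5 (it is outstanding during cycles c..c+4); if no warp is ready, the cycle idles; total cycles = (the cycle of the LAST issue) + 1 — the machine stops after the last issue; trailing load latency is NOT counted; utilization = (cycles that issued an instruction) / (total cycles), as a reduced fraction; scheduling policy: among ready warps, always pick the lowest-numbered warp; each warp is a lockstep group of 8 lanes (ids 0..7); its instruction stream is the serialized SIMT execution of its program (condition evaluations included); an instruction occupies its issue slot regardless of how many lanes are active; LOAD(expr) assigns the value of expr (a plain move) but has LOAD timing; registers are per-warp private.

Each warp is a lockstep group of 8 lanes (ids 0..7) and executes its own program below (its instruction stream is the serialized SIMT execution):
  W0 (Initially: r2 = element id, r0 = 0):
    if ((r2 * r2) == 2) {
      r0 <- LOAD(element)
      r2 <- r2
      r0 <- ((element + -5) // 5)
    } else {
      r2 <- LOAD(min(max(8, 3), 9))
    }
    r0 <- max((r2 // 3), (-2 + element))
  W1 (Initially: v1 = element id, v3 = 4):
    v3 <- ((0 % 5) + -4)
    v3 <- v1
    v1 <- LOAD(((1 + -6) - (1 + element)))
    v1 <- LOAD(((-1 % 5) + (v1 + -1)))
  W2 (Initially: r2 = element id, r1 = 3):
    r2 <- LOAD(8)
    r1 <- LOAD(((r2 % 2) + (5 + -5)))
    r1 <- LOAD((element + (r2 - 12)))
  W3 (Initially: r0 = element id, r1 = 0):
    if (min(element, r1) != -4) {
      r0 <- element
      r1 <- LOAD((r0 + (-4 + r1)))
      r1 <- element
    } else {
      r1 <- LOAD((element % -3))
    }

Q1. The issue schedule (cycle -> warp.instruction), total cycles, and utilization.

cycle 0: W0.I0
cycle 1: W0.I1
cycle 2: W1.I0
cycle 3: W1.I1
cycle 4: W1.I2
cycle 5: W2.I0
cycle 6: W0.I2
cycle 7: W3.I0
cycle 8: W3.I1
cycle 9: W1.I3
cycle 10: W2.I1
cycle 11: W3.I2
cycle 12: idle
cycle 13: idle
cycle 14: idle
cycle 15: W2.I2
cycle 16: W3.I3

Answer: 17 cycles, utilization 14/17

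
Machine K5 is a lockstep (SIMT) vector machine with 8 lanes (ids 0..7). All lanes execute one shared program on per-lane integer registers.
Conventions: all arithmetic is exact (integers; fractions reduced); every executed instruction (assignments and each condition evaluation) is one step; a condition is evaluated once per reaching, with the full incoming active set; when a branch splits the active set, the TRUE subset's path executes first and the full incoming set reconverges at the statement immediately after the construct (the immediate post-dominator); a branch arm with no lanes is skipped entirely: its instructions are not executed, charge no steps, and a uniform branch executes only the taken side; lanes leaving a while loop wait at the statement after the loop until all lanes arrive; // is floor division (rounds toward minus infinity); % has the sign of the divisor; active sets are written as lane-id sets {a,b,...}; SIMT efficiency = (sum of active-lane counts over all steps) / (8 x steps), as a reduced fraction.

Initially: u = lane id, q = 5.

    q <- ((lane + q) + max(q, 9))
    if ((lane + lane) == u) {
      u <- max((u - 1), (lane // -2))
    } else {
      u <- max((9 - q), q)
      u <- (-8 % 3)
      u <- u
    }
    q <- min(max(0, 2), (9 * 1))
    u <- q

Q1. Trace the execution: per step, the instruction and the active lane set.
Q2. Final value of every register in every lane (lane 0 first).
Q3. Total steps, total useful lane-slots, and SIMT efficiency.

step 0: q <- ((lane + q) + max(q, 9)) {0,1,2,3,4,5,6,7}
step 1: eval ((lane + lane) == u)    {0,1,2,3,4,5,6,7}
step 2: u <- max((u - 1), (lane // -2)) {0}
step 3: u <- max((9 - q), q)         {1,2,3,4,5,6,7}
step 4: u <- (-8 % 3)                {1,2,3,4,5,6,7}
step 5: u <- u                       {1,2,3,4,5,6,7}
step 6: q <- min(max(0, 2), (9 * 1)) {0,1,2,3,4,5,6,7}
step 7: u <- q                       {0,1,2,3,4,5,6,7}

Answer: 8 steps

u: 2,2,2,2,2,2,2,2
q: 2,2,2,2,2,2,2,2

steps = 8; useful = 54; efficiency = 54/64 = 27/32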